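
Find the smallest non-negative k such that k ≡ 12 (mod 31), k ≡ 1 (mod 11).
12

Using the Chinese Remainder Theorem:
M = product of moduli = 341
For equation 1: M_1 = 11, 11 ≡ 11 (mod 31), inverse of 11 mod 31 is 17 (check: 11 × 17 = 187 ≡ 1 (mod 31))
For equation 2: M_2 = 31, 31 ≡ 9 (mod 11), inverse of 31 mod 11 is 5 (check: 9 × 5 = 45 ≡ 1 (mod 11))
Combine: k ≡ Σ r_i×M_i×(M_i⁻¹ mod m_i) = 12×11×17 + 1×31×5 = 2244 + 155 = 2399
2399 mod 341 = 12
k ≡ 12 (mod 341)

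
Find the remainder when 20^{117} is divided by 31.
By Fermat: 20^{30} ≡ 1 (mod 31). 117 = 3×30 + 27. So 20^{117} ≡ 20^{27} ≡ 16 (mod 31)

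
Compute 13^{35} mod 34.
21

Using successive squaring:
Binary expansion of 35: 100011
Powers of 13 mod 34 (each is the square of the previous):
  13^1 ≡ 13 (mod 34)
  13^2 ≡ 13² = 169 ≡ 33 (mod 34)
  13^4 ≡ 33² = 1089 ≡ 1 (mod 34)
  13^8 ≡ 1² = 1 ≡ 1 (mod 34)
  13^16 ≡ 1² = 1 ≡ 1 (mod 34)
  13^32 ≡ 1² = 1 ≡ 1 (mod 34)
35 = 32 + 2 + 1, so 13^35 = 13^32 × 13^2 × 13^1 ≡ 1 × 33 × 13 (mod 34)
Multiplying step by step:
  1 × 33 = 33 ≡ 33 (mod 34)
  33 × 13 = 429 ≡ 21 (mod 34)
Result: 13^35 ≡ 21 (mod 34)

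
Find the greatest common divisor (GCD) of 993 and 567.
3

Using the Euclidean algorithm:
993 = 1 × 567 + 426
567 = 1 × 426 + 141
426 = 3 × 141 + 3
141 = 47 × 3 + 0

GCD(993, 567) = 3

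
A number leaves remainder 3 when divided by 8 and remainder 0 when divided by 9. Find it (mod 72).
M = 8 × 9 = 72. M₁ = 9, y₁ ≡ 1 (mod 8). M₂ = 8, y₂ ≡ 8 (mod 9). k = 3×9×1 + 0×8×8 ≡ 27 (mod 72)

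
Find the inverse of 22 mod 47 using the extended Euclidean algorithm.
Extended GCD: 22(15) + 47(-7) = 1. So 22^(-1) ≡ 15 ≡ 15 (mod 47). Verify: 22 × 15 = 330 ≡ 1 (mod 47)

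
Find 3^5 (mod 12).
5 = 4 + 1 (binary 101). Repeated squaring mod 12: 3^1 ≡ 3; 3^2 ≡ 3² = 9 ≡ 9; 3^4 ≡ 9² = 81 ≡ 9. Multiply: 3^5 = 3^4 × 3^1 ≡ 9 × 3 (mod 12): 9 × 3 = 27 ≡ 3. So 3^5 ≡ 3 (mod 12).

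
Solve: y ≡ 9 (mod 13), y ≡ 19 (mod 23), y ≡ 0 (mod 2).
M = 13 × 23 × 2 = 598. M₁ = 46, y₁ ≡ 2 (mod 13). M₂ = 26, y₂ ≡ 8 (mod 23). M₃ = 299, y₃ ≡ 1 (mod 2). y = 9×46×2 + 19×26×8 + 0×299×1 ≡ 594 (mod 598)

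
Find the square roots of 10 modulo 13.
The square roots of 10 mod 13 are 7 and 6. Verify: 7² = 49 ≡ 10 (mod 13)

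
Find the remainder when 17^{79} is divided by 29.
By Fermat: 17^{28} ≡ 1 (mod 29). 79 = 2×28 + 23. So 17^{79} ≡ 17^{23} ≡ 12 (mod 29)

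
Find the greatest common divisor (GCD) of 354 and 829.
1

Using the Euclidean algorithm:
354 = 0 × 829 + 354
829 = 2 × 354 + 121
354 = 2 × 121 + 112
121 = 1 × 112 + 9
112 = 12 × 9 + 4
9 = 2 × 4 + 1
4 = 4 × 1 + 0

GCD(354, 829) = 1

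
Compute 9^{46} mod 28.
9

Using successive squaring:
Binary expansion of 46: 101110
Powers of 9 mod 28 (each is the square of the previous):
  9^1 ≡ 9 (mod 28)
  9^2 ≡ 9² = 81 ≡ 25 (mod 28)
  9^4 ≡ 25² = 625 ≡ 9 (mod 28)
  9^8 ≡ 9² = 81 ≡ 25 (mod 28)
  9^16 ≡ 25² = 625 ≡ 9 (mod 28)
  9^32 ≡ 9² = 81 ≡ 25 (mod 28)
46 = 32 + 8 + 4 + 2, so 9^46 = 9^32 × 9^8 × 9^4 × 9^2 ≡ 25 × 25 × 9 × 25 (mod 28)
Multiplying step by step:
  25 × 25 = 625 ≡ 9 (mod 28)
  9 × 9 = 81 ≡ 25 (mod 28)
  25 × 25 = 625 ≡ 9 (mod 28)
Result: 9^46 ≡ 9 (mod 28)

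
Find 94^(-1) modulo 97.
32

Using Extended Euclidean Algorithm:
gcd(94, 97) = 1
Bezout coefficients: 94 × 32 + 97 × -31 = 1
So 94 × 32 ≡ 1 (mod 97)
The inverse is 32 mod 97 = 32
Verification: 94 × 32 = 3008 = 31 × 97 + 1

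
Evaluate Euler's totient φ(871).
792

Prime factorization: 871 = 13 × 67
Using the formula φ(n) = n × Π(1 - 1/p) for each prime factor p:
φ(871) = 871 × (1 - 1/13) × (1 - 1/67)
φ(871) = 792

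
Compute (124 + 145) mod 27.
26

(124 + 145) = 269
269 mod 27 = 26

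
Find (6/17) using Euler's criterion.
(6/17) = 6^{8} mod 17 = -1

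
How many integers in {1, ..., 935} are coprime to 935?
640

Prime factorization: 935 = 5 × 11 × 17
Using the formula φ(n) = n × Π(1 - 1/p) for each prime factor p:
φ(935) = 935 × (1 - 1/5) × (1 - 1/11) × (1 - 1/17)
φ(935) = 640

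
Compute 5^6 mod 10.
6 = 4 + 2 (binary 110). Repeated squaring mod 10: 5^1 ≡ 5; 5^2 ≡ 5² = 25 ≡ 5; 5^4 ≡ 5² = 25 ≡ 5. Multiply: 5^6 = 5^4 × 5^2 ≡ 5 × 5 (mod 10): 5 × 5 = 25 ≡ 5. So 5^6 ≡ 5 (mod 10).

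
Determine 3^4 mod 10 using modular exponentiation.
4 = 4 (binary 100). Repeated squaring mod 10: 3^1 ≡ 3; 3^2 ≡ 3² = 9 ≡ 9; 3^4 ≡ 9² = 81 ≡ 1. So 3^4 ≡ 1 (mod 10).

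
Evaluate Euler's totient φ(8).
4

Prime factorization: 8 = 2^3
Using the formula φ(n) = n × Π(1 - 1/p) for each prime factor p:
φ(8) = 8 × (1 - 1/2)
φ(8) = 4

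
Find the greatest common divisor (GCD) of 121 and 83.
1

Using the Euclidean algorithm:
121 = 1 × 83 + 38
83 = 2 × 38 + 7
38 = 5 × 7 + 3
7 = 2 × 3 + 1
3 = 3 × 1 + 0

GCD(121, 83) = 1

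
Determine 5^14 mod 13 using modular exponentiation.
Using Fermat: 5^{12} ≡ 1 (mod 13). 14 ≡ 2 (mod 12). So 5^{14} ≡ 5^{2} ≡ 12 (mod 13)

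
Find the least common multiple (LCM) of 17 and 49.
833

First find GCD(17, 49) using the Euclidean algorithm:
17 = 0 × 49 + 17
49 = 2 × 17 + 15
17 = 1 × 15 + 2
15 = 7 × 2 + 1
2 = 2 × 1 + 0
GCD(17, 49) = 1

LCM formula: LCM(a, b) = (a × b) / GCD(a, b)
LCM(17, 49) = (17 × 49) / 1
LCM(17, 49) = 833 / 1
LCM(17, 49) = 833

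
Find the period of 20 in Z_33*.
Powers of 20 mod 33: 20^1≡20, 20^2≡4, 20^3≡14, 20^4≡16, 20^5≡23, 20^6≡31, 20^7≡26, 20^8≡25, 20^9≡5, 20^10≡1. Order = 10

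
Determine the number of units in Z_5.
4

Prime factorization: 5 = 5
Using the formula φ(n) = n × Π(1 - 1/p) for each prime factor p:
φ(5) = 5 × (1 - 1/5)
φ(5) = 4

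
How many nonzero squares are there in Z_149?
For prime 149, there are (p-1)/2 = (149-1)/2 = 74 quadratic residues (excluding 0).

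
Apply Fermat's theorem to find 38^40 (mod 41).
By Fermat's Little Theorem, 38^{40} ≡ 1 (mod 41) since 41 is prime and gcd(38, 41) = 1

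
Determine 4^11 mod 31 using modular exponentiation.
Using repeated squaring. 11 = 8 + 2 + 1 (binary 1011). Repeated squaring mod 31: 4^1 ≡ 4; 4^2 ≡ 4² = 16 ≡ 16; 4^4 ≡ 16² = 256 ≡ 8; 4^8 ≡ 8² = 64 ≡ 2. Multiply: 4^11 = 4^8 × 4^2 × 4^1 ≡ 2 × 16 × 4 (mod 31): 2 × 16 = 32 ≡ 1; 1 × 4 = 4 ≡ 4. So 4^11 ≡ 4 (mod 31).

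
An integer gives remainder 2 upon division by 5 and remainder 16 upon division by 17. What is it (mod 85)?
M = 5 × 17 = 85. M₁ = 17, y₁ ≡ 3 (mod 5). M₂ = 5, y₂ ≡ 7 (mod 17). z = 2×17×3 + 16×5×7 ≡ 67 (mod 85). The smallest positive such number is 67.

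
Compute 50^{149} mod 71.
29

Using successive squaring:
Binary expansion of 149: 10010101
Powers of 50 mod 71 (each is the square of the previous):
  50^1 ≡ 50 (mod 71)
  50^2 ≡ 50² = 2500 ≡ 15 (mod 71)
  50^4 ≡ 15² = 225 ≡ 12 (mod 71)
  50^8 ≡ 12² = 144 ≡ 2 (mod 71)
  50^16 ≡ 2² = 4 ≡ 4 (mod 71)
  50^32 ≡ 4² = 16 ≡ 16 (mod 71)
  50^64 ≡ 16² = 256 ≡ 43 (mod 71)
  50^128 ≡ 43² = 1849 ≡ 3 (mod 71)
149 = 128 + 16 + 4 + 1, so 50^149 = 50^128 × 50^16 × 50^4 × 50^1 ≡ 3 × 4 × 12 × 50 (mod 71)
Multiplying step by step:
  3 × 4 = 12 ≡ 12 (mod 71)
  12 × 12 = 144 ≡ 2 (mod 71)
  2 × 50 = 100 ≡ 29 (mod 71)
Result: 50^149 ≡ 29 (mod 71)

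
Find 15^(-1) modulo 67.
9

Using Extended Euclidean Algorithm:
gcd(15, 67) = 1
Bezout coefficients: 15 × 9 + 67 × -2 = 1
So 15 × 9 ≡ 1 (mod 67)
The inverse is 9 mod 67 = 9
Verification: 15 × 9 = 135 = 2 × 67 + 1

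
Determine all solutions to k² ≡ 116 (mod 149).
The square roots of 116 mod 149 are 99 and 50. Verify: 99² = 9801 ≡ 116 (mod 149)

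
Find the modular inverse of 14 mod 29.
14^(-1) ≡ 27 (mod 29). Verification: 14 × 27 = 378 ≡ 1 (mod 29)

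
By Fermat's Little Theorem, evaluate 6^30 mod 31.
By Fermat's Little Theorem, 6^{30} ≡ 1 (mod 31) since 31 is prime and gcd(6, 31) = 1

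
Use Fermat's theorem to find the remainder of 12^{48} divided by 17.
1

By Fermat's Little Theorem, a^(p-1) ≡ 1 (mod p) for prime p and gcd(a, p) = 1
Here p = 17, so 12^16 ≡ 1 (mod 17)
We can reduce the exponent: 48 mod 16 = 0
So 12^48 ≡ 12^0 (mod 17)
Computing: 12^0 mod 17 = 1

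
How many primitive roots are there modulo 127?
Number of primitive roots mod 127 = φ(126) = 36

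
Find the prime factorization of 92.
2^2 × 23

Divide by primes starting from smallest:
92 ÷ 2 = 46
46 ÷ 2 = 23
23 ÷ 23 = 1

92 = 2^2 × 23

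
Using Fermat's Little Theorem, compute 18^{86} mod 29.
5

By Fermat's Little Theorem, a^(p-1) ≡ 1 (mod p) for prime p and gcd(a, p) = 1
Here p = 29, so 18^28 ≡ 1 (mod 29)
We can reduce the exponent: 86 mod 28 = 2
So 18^86 ≡ 18^2 (mod 29)
Computing: 18^2 mod 29 = 5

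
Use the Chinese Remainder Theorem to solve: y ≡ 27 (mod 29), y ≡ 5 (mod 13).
317

Using the Chinese Remainder Theorem:
M = product of moduli = 377
For equation 1: M_1 = 13, 13 ≡ 13 (mod 29), inverse of 13 mod 29 is 9 (check: 13 × 9 = 117 ≡ 1 (mod 29))
For equation 2: M_2 = 29, 29 ≡ 3 (mod 13), inverse of 29 mod 13 is 9 (check: 3 × 9 = 27 ≡ 1 (mod 13))
Combine: y ≡ Σ r_i×M_i×(M_i⁻¹ mod m_i) = 27×13×9 + 5×29×9 = 3159 + 1305 = 4464
4464 mod 377 = 317
y ≡ 317 (mod 377)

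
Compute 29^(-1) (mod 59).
57

Using Extended Euclidean Algorithm:
gcd(29, 59) = 1
Bezout coefficients: 29 × -2 + 59 × 1 = 1
So 29 × -2 ≡ 1 (mod 59)
The inverse is -2 mod 59 = 57
Verification: 29 × 57 = 1653 = 28 × 59 + 1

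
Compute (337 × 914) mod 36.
2

(337 × 914) = 308018
308018 mod 36 = 2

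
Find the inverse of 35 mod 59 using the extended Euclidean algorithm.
Extended GCD: 35(27) + 59(-16) = 1. So 35^(-1) ≡ 27 ≡ 27 (mod 59). Verify: 35 × 27 = 945 ≡ 1 (mod 59)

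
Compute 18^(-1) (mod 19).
18^(-1) ≡ 18 (mod 19). Verification: 18 × 18 = 324 ≡ 1 (mod 19)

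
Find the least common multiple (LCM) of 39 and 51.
663

First find GCD(39, 51) using the Euclidean algorithm:
39 = 0 × 51 + 39
51 = 1 × 39 + 12
39 = 3 × 12 + 3
12 = 4 × 3 + 0
GCD(39, 51) = 3

LCM formula: LCM(a, b) = (a × b) / GCD(a, b)
LCM(39, 51) = (39 × 51) / 3
LCM(39, 51) = 1989 / 3
LCM(39, 51) = 663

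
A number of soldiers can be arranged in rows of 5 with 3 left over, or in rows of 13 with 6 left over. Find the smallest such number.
M = 5 × 13 = 65. M₁ = 13, y₁ ≡ 2 (mod 5). M₂ = 5, y₂ ≡ 8 (mod 13). k = 3×13×2 + 6×5×8 ≡ 58 (mod 65). The smallest positive such number is 58.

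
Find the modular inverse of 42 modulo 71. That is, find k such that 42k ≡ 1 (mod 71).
22

Using Extended Euclidean Algorithm:
gcd(42, 71) = 1
Bezout coefficients: 42 × 22 + 71 × -13 = 1
So 42 × 22 ≡ 1 (mod 71)
The inverse is 22 mod 71 = 22
Verification: 42 × 22 = 924 = 13 × 71 + 1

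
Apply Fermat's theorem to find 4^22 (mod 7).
By Fermat: 4^{6} ≡ 1 (mod 7). 22 = 3×6 + 4. So 4^{22} ≡ 4^{4} ≡ 4 (mod 7)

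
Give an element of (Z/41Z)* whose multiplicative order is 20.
2 has order 20 mod 41 since 2^{20} ≡ 1 (mod 41) and no smaller power works.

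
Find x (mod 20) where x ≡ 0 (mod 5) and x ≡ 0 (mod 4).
M = 5 × 4 = 20. M₁ = 4, y₁ ≡ 4 (mod 5). M₂ = 5, y₂ ≡ 1 (mod 4). x = 0×4×4 + 0×5×1 ≡ 0 (mod 20)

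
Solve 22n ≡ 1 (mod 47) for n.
22^(-1) ≡ 15 (mod 47). Verification: 22 × 15 = 330 ≡ 1 (mod 47)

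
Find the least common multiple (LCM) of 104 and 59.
6136

First find GCD(104, 59) using the Euclidean algorithm:
104 = 1 × 59 + 45
59 = 1 × 45 + 14
45 = 3 × 14 + 3
14 = 4 × 3 + 2
3 = 1 × 2 + 1
2 = 2 × 1 + 0
GCD(104, 59) = 1

LCM formula: LCM(a, b) = (a × b) / GCD(a, b)
LCM(104, 59) = (104 × 59) / 1
LCM(104, 59) = 6136 / 1
LCM(104, 59) = 6136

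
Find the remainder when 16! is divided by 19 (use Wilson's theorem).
(18)! = (16)! × (17) × (18) ≡ -1 (mod 19). So (16)! ≡ -1 × [(18)(17)]^(-1) ≡ 9 (mod 19)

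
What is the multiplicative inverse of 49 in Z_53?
49^(-1) ≡ 13 (mod 53). Verification: 49 × 13 = 637 ≡ 1 (mod 53)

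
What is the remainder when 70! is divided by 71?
By Wilson's theorem, (70)! ≡ -1 ≡ 70 (mod 71)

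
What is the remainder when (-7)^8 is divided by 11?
(-7) ≡ 4 (mod 11). 8 = 8 (binary 1000). Repeated squaring mod 11: 4^1 ≡ 4; 4^2 ≡ 4² = 16 ≡ 5; 4^4 ≡ 5² = 25 ≡ 3; 4^8 ≡ 3² = 9 ≡ 9. So (-7)^8 ≡ 9 (mod 11).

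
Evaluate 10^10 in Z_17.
10 = 8 + 2 (binary 1010). Repeated squaring mod 17: 10^1 ≡ 10; 10^2 ≡ 10² = 100 ≡ 15; 10^4 ≡ 15² = 225 ≡ 4; 10^8 ≡ 4² = 16 ≡ 16. Multiply: 10^10 = 10^8 × 10^2 ≡ 16 × 15 (mod 17): 16 × 15 = 240 ≡ 2. So 10^10 ≡ 2 (mod 17).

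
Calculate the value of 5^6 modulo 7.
6 = 4 + 2 (binary 110). Repeated squaring mod 7: 5^1 ≡ 5; 5^2 ≡ 5² = 25 ≡ 4; 5^4 ≡ 4² = 16 ≡ 2. Multiply: 5^6 = 5^4 × 5^2 ≡ 2 × 4 (mod 7): 2 × 4 = 8 ≡ 1. So 5^6 ≡ 1 (mod 7).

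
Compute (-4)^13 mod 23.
Using repeated squaring. (-4) ≡ 19 (mod 23). 13 = 8 + 4 + 1 (binary 1101). Repeated squaring mod 23: 19^1 ≡ 19; 19^2 ≡ 19² = 361 ≡ 16; 19^4 ≡ 16² = 256 ≡ 3; 19^8 ≡ 3² = 9 ≡ 9. Multiply: (-4)^13 ≡ 19^8 × 19^4 × 19^1 ≡ 9 × 3 × 19 (mod 23): 9 × 3 = 27 ≡ 4; 4 × 19 = 76 ≡ 7. So (-4)^13 ≡ 7 (mod 23).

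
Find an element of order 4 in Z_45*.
8 has order 4 mod 45 since 8^{4} ≡ 1 (mod 45) and no smaller power works.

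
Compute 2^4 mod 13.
4 = 4 (binary 100). Repeated squaring mod 13: 2^1 ≡ 2; 2^2 ≡ 2² = 4 ≡ 4; 2^4 ≡ 4² = 16 ≡ 3. So 2^4 ≡ 3 (mod 13).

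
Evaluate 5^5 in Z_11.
5 = 4 + 1 (binary 101). Repeated squaring mod 11: 5^1 ≡ 5; 5^2 ≡ 5² = 25 ≡ 3; 5^4 ≡ 3² = 9 ≡ 9. Multiply: 5^5 = 5^4 × 5^1 ≡ 9 × 5 (mod 11): 9 × 5 = 45 ≡ 1. So 5^5 ≡ 1 (mod 11).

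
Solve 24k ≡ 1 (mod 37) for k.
17

Using Extended Euclidean Algorithm:
gcd(24, 37) = 1
Bezout coefficients: 24 × 17 + 37 × -11 = 1
So 24 × 17 ≡ 1 (mod 37)
The inverse is 17 mod 37 = 17
Verification: 24 × 17 = 408 = 11 × 37 + 1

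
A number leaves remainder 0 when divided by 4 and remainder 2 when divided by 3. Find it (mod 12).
M = 4 × 3 = 12. M₁ = 3, y₁ ≡ 3 (mod 4). M₂ = 4, y₂ ≡ 1 (mod 3). t = 0×3×3 + 2×4×1 ≡ 8 (mod 12)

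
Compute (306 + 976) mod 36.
22

(306 + 976) = 1282
1282 mod 36 = 22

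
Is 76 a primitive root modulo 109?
No

To verify, check if 76^(108/q) ≢ 1 (mod 109) for each prime divisor q of 108
Divisors of 108 = 108: [1, 2, 3, 4, 6, 9, 12, 18, 27, 36, 54, 108]
  76^(108/2) = 76^54 ≡ 108 (mod 109)
  76^(108/3) = 76^36 ≡ 1 (mod 109)
Conclusion: 76 is not a primitive root modulo 109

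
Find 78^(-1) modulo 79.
78

Using Extended Euclidean Algorithm:
gcd(78, 79) = 1
Bezout coefficients: 78 × -1 + 79 × 1 = 1
So 78 × -1 ≡ 1 (mod 79)
The inverse is -1 mod 79 = 78
Verification: 78 × 78 = 6084 = 77 × 79 + 1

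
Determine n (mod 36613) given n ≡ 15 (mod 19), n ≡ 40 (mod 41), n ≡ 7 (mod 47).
10864

Using the Chinese Remainder Theorem:
M = product of moduli = 36613
For equation 1: M_1 = 1927, 1927 ≡ 8 (mod 19), inverse of 1927 mod 19 is 12 (check: 8 × 12 = 96 ≡ 1 (mod 19))
For equation 2: M_2 = 893, 893 ≡ 32 (mod 41), inverse of 893 mod 41 is 9 (check: 32 × 9 = 288 ≡ 1 (mod 41))
For equation 3: M_3 = 779, 779 ≡ 27 (mod 47), inverse of 779 mod 47 is 7 (check: 27 × 7 = 189 ≡ 1 (mod 47))
Combine: n ≡ Σ r_i×M_i×(M_i⁻¹ mod m_i) = 15×1927×12 + 40×893×9 + 7×779×7 = 346860 + 321480 + 38171 = 706511
706511 mod 36613 = 10864
n ≡ 10864 (mod 36613)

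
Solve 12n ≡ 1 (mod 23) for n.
12^(-1) ≡ 2 (mod 23). Verification: 12 × 2 = 24 ≡ 1 (mod 23)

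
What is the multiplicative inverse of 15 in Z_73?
39

Using Extended Euclidean Algorithm:
gcd(15, 73) = 1
Bezout coefficients: 15 × -34 + 73 × 7 = 1
So 15 × -34 ≡ 1 (mod 73)
The inverse is -34 mod 73 = 39
Verification: 15 × 39 = 585 = 8 × 73 + 1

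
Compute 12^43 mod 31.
Using Fermat: 12^{30} ≡ 1 (mod 31). 43 ≡ 13 (mod 30). So 12^{43} ≡ 12^{13} ≡ 17 (mod 31)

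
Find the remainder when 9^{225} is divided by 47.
By Fermat: 9^{46} ≡ 1 (mod 47). 225 = 4×46 + 41. So 9^{225} ≡ 9^{41} ≡ 36 (mod 47)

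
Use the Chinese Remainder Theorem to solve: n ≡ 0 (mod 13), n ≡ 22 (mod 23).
91

Using the Chinese Remainder Theorem:
M = product of moduli = 299
For equation 1: M_1 = 23, 23 ≡ 10 (mod 13), inverse of 23 mod 13 is 4 (check: 10 × 4 = 40 ≡ 1 (mod 13))
For equation 2: M_2 = 13, 13 ≡ 13 (mod 23), inverse of 13 mod 23 is 16 (check: 13 × 16 = 208 ≡ 1 (mod 23))
Combine: n ≡ Σ r_i×M_i×(M_i⁻¹ mod m_i) = 0×23×4 + 22×13×16 = 0 + 4576 = 4576
4576 mod 299 = 91
n ≡ 91 (mod 299)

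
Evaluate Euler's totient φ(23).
22

Prime factorization: 23 = 23
Using the formula φ(n) = n × Π(1 - 1/p) for each prime factor p:
φ(23) = 23 × (1 - 1/23)
φ(23) = 22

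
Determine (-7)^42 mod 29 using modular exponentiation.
Using Fermat: (-7)^{28} ≡ 1 (mod 29). 42 ≡ 14 (mod 28). So (-7)^{42} ≡ (-7)^{14} ≡ 1 (mod 29)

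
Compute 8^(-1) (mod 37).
8^(-1) ≡ 14 (mod 37). Verification: 8 × 14 = 112 ≡ 1 (mod 37)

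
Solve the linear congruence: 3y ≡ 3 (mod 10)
1

Since gcd(3, 10) = 1 divides 3, a solution exists.
Multiply both sides by the inverse of 3 mod 10:
  3^(-1) mod 10 = 7
  x ≡ 7 × 3 ≡ 21 ≡ 1 (mod 10)
Verification: 3 × 1 = 3 = 0 × 10 + 3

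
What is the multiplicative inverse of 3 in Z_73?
49

Using Extended Euclidean Algorithm:
gcd(3, 73) = 1
Bezout coefficients: 3 × -24 + 73 × 1 = 1
So 3 × -24 ≡ 1 (mod 73)
The inverse is -24 mod 73 = 49
Verification: 3 × 49 = 147 = 2 × 73 + 1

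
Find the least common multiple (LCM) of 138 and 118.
8142

First find GCD(138, 118) using the Euclidean algorithm:
138 = 1 × 118 + 20
118 = 5 × 20 + 18
20 = 1 × 18 + 2
18 = 9 × 2 + 0
GCD(138, 118) = 2

LCM formula: LCM(a, b) = (a × b) / GCD(a, b)
LCM(138, 118) = (138 × 118) / 2
LCM(138, 118) = 16284 / 2
LCM(138, 118) = 8142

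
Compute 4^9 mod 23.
9 = 8 + 1 (binary 1001). Repeated squaring mod 23: 4^1 ≡ 4; 4^2 ≡ 4² = 16 ≡ 16; 4^4 ≡ 16² = 256 ≡ 3; 4^8 ≡ 3² = 9 ≡ 9. Multiply: 4^9 = 4^8 × 4^1 ≡ 9 × 4 (mod 23): 9 × 4 = 36 ≡ 13. So 4^9 ≡ 13 (mod 23).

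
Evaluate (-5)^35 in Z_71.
Using repeated squaring. (-5) ≡ 66 (mod 71). 35 = 32 + 2 + 1 (binary 100011). Repeated squaring mod 71: 66^1 ≡ 66; 66^2 ≡ 66² = 4356 ≡ 25; 66^4 ≡ 25² = 625 ≡ 57; 66^8 ≡ 57² = 3249 ≡ 54; 66^16 ≡ 54² = 2916 ≡ 5; 66^32 ≡ 5² = 25 ≡ 25. Multiply: (-5)^35 ≡ 66^32 × 66^2 × 66^1 ≡ 25 × 25 × 66 (mod 71): 25 × 25 = 625 ≡ 57; 57 × 66 = 3762 ≡ 70. So (-5)^35 ≡ 70 (mod 71).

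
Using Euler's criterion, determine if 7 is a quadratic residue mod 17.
By Euler's criterion: 7^{8} ≡ 16 (mod 17). Since this equals -1 (≡ 16), 7 is not a QR.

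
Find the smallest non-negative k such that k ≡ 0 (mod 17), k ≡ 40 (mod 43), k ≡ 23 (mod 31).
18530

Using the Chinese Remainder Theorem:
M = product of moduli = 22661
For equation 1: M_1 = 1333, 1333 ≡ 7 (mod 17), inverse of 1333 mod 17 is 5 (check: 7 × 5 = 35 ≡ 1 (mod 17))
For equation 2: M_2 = 527, 527 ≡ 11 (mod 43), inverse of 527 mod 43 is 4 (check: 11 × 4 = 44 ≡ 1 (mod 43))
For equation 3: M_3 = 731, 731 ≡ 18 (mod 31), inverse of 731 mod 31 is 19 (check: 18 × 19 = 342 ≡ 1 (mod 31))
Combine: k ≡ Σ r_i×M_i×(M_i⁻¹ mod m_i) = 0×1333×5 + 40×527×4 + 23×731×19 = 0 + 84320 + 319447 = 403767
403767 mod 22661 = 18530
k ≡ 18530 (mod 22661)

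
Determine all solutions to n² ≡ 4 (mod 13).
The square roots of 4 mod 13 are 11 and 2. Verify: 11² = 121 ≡ 4 (mod 13)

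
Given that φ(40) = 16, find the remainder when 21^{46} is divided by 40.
By Euler: 21^{16} ≡ 1 (mod 40) since gcd(21, 40) = 1. 46 = 2×16 + 14. So 21^{46} ≡ 21^{14} ≡ 1 (mod 40)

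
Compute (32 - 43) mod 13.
2

(32 - 43) = -11
-11 mod 13 = 2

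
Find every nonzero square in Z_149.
QRs mod 149: {1, 4, 5, 6, 7, 9, 16, 17, 19, 20, 22, 24, 25, 26, 28, 29, 30, 31, 33, 35, 36, 37, 39, 42, 45, 46, 47, 49, 53, 54, 61, 63, 64, 67, 68, 69, 73, 76, 80, 81, 82, 85, 86, 88, 95, 96, 100, 102, 103, 104, 107, 110, 112, 113, 114, 116, 118, 119, 120, 121, 123, 124, 125, 127, 129, 130, 132, 133, 140, 142, 143, 144, 145, 148}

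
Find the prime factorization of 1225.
5^2 × 7^2

Divide by primes starting from smallest:
1225 ÷ 5 = 245
245 ÷ 5 = 49
49 ÷ 7 = 7
7 ÷ 7 = 1

1225 = 5^2 × 7^2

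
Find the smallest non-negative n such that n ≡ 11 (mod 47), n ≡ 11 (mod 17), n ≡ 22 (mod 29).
13594

Using the Chinese Remainder Theorem:
M = product of moduli = 23171
For equation 1: M_1 = 493, 493 ≡ 23 (mod 47), inverse of 493 mod 47 is 45 (check: 23 × 45 = 1035 ≡ 1 (mod 47))
For equation 2: M_2 = 1363, 1363 ≡ 3 (mod 17), inverse of 1363 mod 17 is 6 (check: 3 × 6 = 18 ≡ 1 (mod 17))
For equation 3: M_3 = 799, 799 ≡ 16 (mod 29), inverse of 799 mod 29 is 20 (check: 16 × 20 = 320 ≡ 1 (mod 29))
Combine: n ≡ Σ r_i×M_i×(M_i⁻¹ mod m_i) = 11×493×45 + 11×1363×6 + 22×799×20 = 244035 + 89958 + 351560 = 685553
685553 mod 23171 = 13594
n ≡ 13594 (mod 23171)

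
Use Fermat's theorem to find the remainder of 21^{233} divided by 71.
68

By Fermat's Little Theorem, a^(p-1) ≡ 1 (mod p) for prime p and gcd(a, p) = 1
Here p = 71, so 21^70 ≡ 1 (mod 71)
We can reduce the exponent: 233 mod 70 = 23
So 21^233 ≡ 21^23 (mod 71)
Computing: 21^23 mod 71 = 68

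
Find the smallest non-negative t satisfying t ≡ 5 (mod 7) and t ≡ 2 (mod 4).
M = 7 × 4 = 28. M₁ = 4, y₁ ≡ 2 (mod 7). M₂ = 7, y₂ ≡ 3 (mod 4). t = 5×4×2 + 2×7×3 ≡ 26 (mod 28)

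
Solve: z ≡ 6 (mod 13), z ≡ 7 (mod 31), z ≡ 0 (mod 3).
M = 13 × 31 × 3 = 1209. M₁ = 93, y₁ ≡ 7 (mod 13). M₂ = 39, y₂ ≡ 4 (mod 31). M₃ = 403, y₃ ≡ 1 (mod 3). z = 6×93×7 + 7×39×4 + 0×403×1 ≡ 162 (mod 1209)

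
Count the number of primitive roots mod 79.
Number of primitive roots mod 79 = φ(78) = 24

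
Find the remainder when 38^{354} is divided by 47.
By Fermat: 38^{46} ≡ 1 (mod 47). 354 = 7×46 + 32. So 38^{354} ≡ 38^{32} ≡ 6 (mod 47)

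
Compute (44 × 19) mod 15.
11

(44 × 19) = 836
836 mod 15 = 11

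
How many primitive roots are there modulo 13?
Number of primitive roots mod 13 = φ(12) = 4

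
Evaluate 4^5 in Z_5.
5 = 4 + 1 (binary 101). Repeated squaring mod 5: 4^1 ≡ 4; 4^2 ≡ 4² = 16 ≡ 1; 4^4 ≡ 1² = 1 ≡ 1. Multiply: 4^5 = 4^4 × 4^1 ≡ 1 × 4 (mod 5): 1 × 4 = 4 ≡ 4. So 4^5 ≡ 4 (mod 5).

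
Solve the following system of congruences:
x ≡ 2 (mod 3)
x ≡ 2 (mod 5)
2

Using the Chinese Remainder Theorem:
M = product of moduli = 15
For equation 1: M_1 = 5, 5 ≡ 2 (mod 3), inverse of 5 mod 3 is 2 (check: 2 × 2 = 4 ≡ 1 (mod 3))
For equation 2: M_2 = 3, 3 ≡ 3 (mod 5), inverse of 3 mod 5 is 2 (check: 3 × 2 = 6 ≡ 1 (mod 5))
Combine: x ≡ Σ r_i×M_i×(M_i⁻¹ mod m_i) = 2×5×2 + 2×3×2 = 20 + 12 = 32
32 mod 15 = 2
x ≡ 2 (mod 15)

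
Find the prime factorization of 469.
7 × 67

Divide by primes starting from smallest:
469 ÷ 7 = 67
67 ÷ 67 = 1

469 = 7 × 67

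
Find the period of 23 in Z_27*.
Powers of 23 mod 27: 23^1≡23, 23^2≡16, 23^3≡17, 23^4≡13, 23^5≡2, 23^6≡19, 23^7≡5, 23^8≡7, 23^9≡26, 23^10≡4, 23^11≡11, 23^12≡10, 23^13≡14, 23^14≡25, 23^15≡8, 23^16≡22, 23^17≡20, 23^18≡1. Order = 18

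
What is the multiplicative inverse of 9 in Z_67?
15

Using Extended Euclidean Algorithm:
gcd(9, 67) = 1
Bezout coefficients: 9 × 15 + 67 × -2 = 1
So 9 × 15 ≡ 1 (mod 67)
The inverse is 15 mod 67 = 15
Verification: 9 × 15 = 135 = 2 × 67 + 1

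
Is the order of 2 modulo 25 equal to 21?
No, the actual order is 20, not 21.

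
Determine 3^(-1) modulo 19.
3^(-1) ≡ 13 (mod 19). Verification: 3 × 13 = 39 ≡ 1 (mod 19)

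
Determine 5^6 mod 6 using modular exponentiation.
6 = 4 + 2 (binary 110). Repeated squaring mod 6: 5^1 ≡ 5; 5^2 ≡ 5² = 25 ≡ 1; 5^4 ≡ 1² = 1 ≡ 1. Multiply: 5^6 = 5^4 × 5^2 ≡ 1 × 1 (mod 6): 1 × 1 = 1 ≡ 1. So 5^6 ≡ 1 (mod 6).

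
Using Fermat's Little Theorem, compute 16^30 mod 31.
By Fermat's Little Theorem, 16^{30} ≡ 1 (mod 31) since 31 is prime and gcd(16, 31) = 1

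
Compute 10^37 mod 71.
Using repeated squaring. 37 = 32 + 4 + 1 (binary 100101). Repeated squaring mod 71: 10^1 ≡ 10; 10^2 ≡ 10² = 100 ≡ 29; 10^4 ≡ 29² = 841 ≡ 60; 10^8 ≡ 60² = 3600 ≡ 50; 10^16 ≡ 50² = 2500 ≡ 15; 10^32 ≡ 15² = 225 ≡ 12. Multiply: 10^37 = 10^32 × 10^4 × 10^1 ≡ 12 × 60 × 10 (mod 71): 12 × 60 = 720 ≡ 10; 10 × 10 = 100 ≡ 29. So 10^37 ≡ 29 (mod 71).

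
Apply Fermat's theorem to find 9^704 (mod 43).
By Fermat: 9^{42} ≡ 1 (mod 43). 704 ≡ 32 (mod 42). So 9^{704} ≡ 9^{32} ≡ 40 (mod 43)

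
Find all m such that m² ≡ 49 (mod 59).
The square roots of 49 mod 59 are 7 and 52. Verify: 7² = 49 ≡ 49 (mod 59)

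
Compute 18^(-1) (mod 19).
18^(-1) ≡ 18 (mod 19). Verification: 18 × 18 = 324 ≡ 1 (mod 19)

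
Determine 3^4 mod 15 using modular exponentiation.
4 = 4 (binary 100). Repeated squaring mod 15: 3^1 ≡ 3; 3^2 ≡ 3² = 9 ≡ 9; 3^4 ≡ 9² = 81 ≡ 6. So 3^4 ≡ 6 (mod 15).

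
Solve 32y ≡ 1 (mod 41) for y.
32^(-1) ≡ 9 (mod 41). Verification: 32 × 9 = 288 ≡ 1 (mod 41)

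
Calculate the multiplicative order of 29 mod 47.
Powers of 29 mod 47: 29^1≡29, 29^2≡42, 29^3≡43, 29^4≡25, 29^5≡20, 29^6≡16, 29^7≡41, 29^8≡14, 29^9≡30, 29^10≡24, 29^11≡38, 29^12≡21, 29^13≡45, 29^14≡36, 29^15≡10, 29^16≡8, 29^17≡44, 29^18≡7, 29^19≡15, 29^20≡12, 29^21≡19, 29^22≡34, 29^23≡46, 29^24≡18, 29^25≡5, 29^26≡4, 29^27≡22, 29^28≡27, 29^29≡31, 29^30≡6, 29^31≡33, 29^32≡17, 29^33≡23, 29^34≡9, 29^35≡26, 29^36≡2, 29^37≡11, 29^38≡37, 29^39≡39, 29^40≡3, 29^41≡40, 29^42≡32, 29^43≡35, 29^44≡28, 29^45≡13, 29^46≡1. Order = 46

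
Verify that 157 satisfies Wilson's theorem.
(156)! mod 157 = 156. Since this equals -1 (mod 157), Wilson confirms 157 is prime.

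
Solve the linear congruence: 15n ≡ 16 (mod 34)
26

Since gcd(15, 34) = 1 divides 16, a solution exists.
Multiply both sides by the inverse of 15 mod 34:
  15^(-1) mod 34 = 25
  x ≡ 25 × 16 ≡ 400 ≡ 26 (mod 34)
Verification: 15 × 26 = 390 = 11 × 34 + 16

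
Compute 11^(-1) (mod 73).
11^(-1) ≡ 20 (mod 73). Verification: 11 × 20 = 220 ≡ 1 (mod 73)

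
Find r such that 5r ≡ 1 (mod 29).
5^(-1) ≡ 6 (mod 29). Verification: 5 × 6 = 30 ≡ 1 (mod 29)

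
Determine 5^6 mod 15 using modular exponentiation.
6 = 4 + 2 (binary 110). Repeated squaring mod 15: 5^1 ≡ 5; 5^2 ≡ 5² = 25 ≡ 10; 5^4 ≡ 10² = 100 ≡ 10. Multiply: 5^6 = 5^4 × 5^2 ≡ 10 × 10 (mod 15): 10 × 10 = 100 ≡ 10. So 5^6 ≡ 10 (mod 15).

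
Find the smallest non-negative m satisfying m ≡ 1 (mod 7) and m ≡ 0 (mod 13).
M = 7 × 13 = 91. M₁ = 13, y₁ ≡ 6 (mod 7). M₂ = 7, y₂ ≡ 2 (mod 13). m = 1×13×6 + 0×7×2 ≡ 78 (mod 91)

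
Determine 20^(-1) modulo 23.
20^(-1) ≡ 15 (mod 23). Verification: 20 × 15 = 300 ≡ 1 (mod 23)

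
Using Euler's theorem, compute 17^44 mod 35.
By Euler: 17^{24} ≡ 1 (mod 35) since gcd(17, 35) = 1. 44 = 1×24 + 20. So 17^{44} ≡ 17^{20} ≡ 16 (mod 35)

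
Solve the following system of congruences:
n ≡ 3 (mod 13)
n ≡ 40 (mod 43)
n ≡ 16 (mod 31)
9285

Using the Chinese Remainder Theorem:
M = product of moduli = 17329
For equation 1: M_1 = 1333, 1333 ≡ 7 (mod 13), inverse of 1333 mod 13 is 2 (check: 7 × 2 = 14 ≡ 1 (mod 13))
For equation 2: M_2 = 403, 403 ≡ 16 (mod 43), inverse of 403 mod 43 is 35 (check: 16 × 35 = 560 ≡ 1 (mod 43))
For equation 3: M_3 = 559, 559 ≡ 1 (mod 31), inverse of 559 mod 31 is 1 (check: 1 × 1 = 1 ≡ 1 (mod 31))
Combine: n ≡ Σ r_i×M_i×(M_i⁻¹ mod m_i) = 3×1333×2 + 40×403×35 + 16×559×1 = 7998 + 564200 + 8944 = 581142
581142 mod 17329 = 9285
n ≡ 9285 (mod 17329)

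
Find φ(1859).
1560

Prime factorization: 1859 = 11 × 13^2
Using the formula φ(n) = n × Π(1 - 1/p) for each prime factor p:
φ(1859) = 1859 × (1 - 1/11) × (1 - 1/13)
φ(1859) = 1560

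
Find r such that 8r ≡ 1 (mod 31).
8^(-1) ≡ 4 (mod 31). Verification: 8 × 4 = 32 ≡ 1 (mod 31)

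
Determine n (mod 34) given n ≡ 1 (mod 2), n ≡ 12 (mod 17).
29

Using the Chinese Remainder Theorem:
M = product of moduli = 34
For equation 1: M_1 = 17, 17 ≡ 1 (mod 2), inverse of 17 mod 2 is 1 (check: 1 × 1 = 1 ≡ 1 (mod 2))
For equation 2: M_2 = 2, 2 ≡ 2 (mod 17), inverse of 2 mod 17 is 9 (check: 2 × 9 = 18 ≡ 1 (mod 17))
Combine: n ≡ Σ r_i×M_i×(M_i⁻¹ mod m_i) = 1×17×1 + 12×2×9 = 17 + 216 = 233
233 mod 34 = 29
n ≡ 29 (mod 34)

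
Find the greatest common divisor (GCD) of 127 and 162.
1

Using the Euclidean algorithm:
127 = 0 × 162 + 127
162 = 1 × 127 + 35
127 = 3 × 35 + 22
35 = 1 × 22 + 13
22 = 1 × 13 + 9
13 = 1 × 9 + 4
9 = 2 × 4 + 1
4 = 4 × 1 + 0

GCD(127, 162) = 1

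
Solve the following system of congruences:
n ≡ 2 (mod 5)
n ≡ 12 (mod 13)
12

Using the Chinese Remainder Theorem:
M = product of moduli = 65
For equation 1: M_1 = 13, 13 ≡ 3 (mod 5), inverse of 13 mod 5 is 2 (check: 3 × 2 = 6 ≡ 1 (mod 5))
For equation 2: M_2 = 5, 5 ≡ 5 (mod 13), inverse of 5 mod 13 is 8 (check: 5 × 8 = 40 ≡ 1 (mod 13))
Combine: n ≡ Σ r_i×M_i×(M_i⁻¹ mod m_i) = 2×13×2 + 12×5×8 = 52 + 480 = 532
532 mod 65 = 12
n ≡ 12 (mod 65)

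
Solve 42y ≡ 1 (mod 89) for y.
53

Using Extended Euclidean Algorithm:
gcd(42, 89) = 1
Bezout coefficients: 42 × -36 + 89 × 17 = 1
So 42 × -36 ≡ 1 (mod 89)
The inverse is -36 mod 89 = 53
Verification: 42 × 53 = 2226 = 25 × 89 + 1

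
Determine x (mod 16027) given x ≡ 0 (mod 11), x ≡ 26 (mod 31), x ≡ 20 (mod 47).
3498

Using the Chinese Remainder Theorem:
M = product of moduli = 16027
For equation 1: M_1 = 1457, 1457 ≡ 5 (mod 11), inverse of 1457 mod 11 is 9 (check: 5 × 9 = 45 ≡ 1 (mod 11))
For equation 2: M_2 = 517, 517 ≡ 21 (mod 31), inverse of 517 mod 31 is 3 (check: 21 × 3 = 63 ≡ 1 (mod 31))
For equation 3: M_3 = 341, 341 ≡ 12 (mod 47), inverse of 341 mod 47 is 4 (check: 12 × 4 = 48 ≡ 1 (mod 47))
Combine: x ≡ Σ r_i×M_i×(M_i⁻¹ mod m_i) = 0×1457×9 + 26×517×3 + 20×341×4 = 0 + 40326 + 27280 = 67606
67606 mod 16027 = 3498
x ≡ 3498 (mod 16027)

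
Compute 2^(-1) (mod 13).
2^(-1) ≡ 7 (mod 13). Verification: 2 × 7 = 14 ≡ 1 (mod 13)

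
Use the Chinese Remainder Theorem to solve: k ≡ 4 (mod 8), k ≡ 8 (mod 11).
M = 8 × 11 = 88. M₁ = 11, y₁ ≡ 3 (mod 8). M₂ = 8, y₂ ≡ 7 (mod 11). k = 4×11×3 + 8×8×7 ≡ 52 (mod 88)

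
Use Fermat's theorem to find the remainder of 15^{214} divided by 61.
56

By Fermat's Little Theorem, a^(p-1) ≡ 1 (mod p) for prime p and gcd(a, p) = 1
Here p = 61, so 15^60 ≡ 1 (mod 61)
We can reduce the exponent: 214 mod 60 = 34
So 15^214 ≡ 15^34 (mod 61)
Computing: 15^34 mod 61 = 56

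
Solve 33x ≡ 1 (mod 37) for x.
33^(-1) ≡ 9 (mod 37). Verification: 33 × 9 = 297 ≡ 1 (mod 37)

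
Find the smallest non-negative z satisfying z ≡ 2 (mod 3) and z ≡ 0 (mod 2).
M = 3 × 2 = 6. M₁ = 2, y₁ ≡ 2 (mod 3). M₂ = 3, y₂ ≡ 1 (mod 2). z = 2×2×2 + 0×3×1 ≡ 2 (mod 6)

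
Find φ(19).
18

Prime factorization: 19 = 19
Using the formula φ(n) = n × Π(1 - 1/p) for each prime factor p:
φ(19) = 19 × (1 - 1/19)
φ(19) = 18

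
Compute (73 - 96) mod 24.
1

(73 - 96) = -23
-23 mod 24 = 1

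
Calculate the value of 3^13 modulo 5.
Using Fermat: 3^{4} ≡ 1 (mod 5). 13 ≡ 1 (mod 4). So 3^{13} ≡ 3^{1} ≡ 3 (mod 5)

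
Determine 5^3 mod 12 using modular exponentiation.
3 = 2 + 1 (binary 11). Repeated squaring mod 12: 5^1 ≡ 5; 5^2 ≡ 5² = 25 ≡ 1. Multiply: 5^3 = 5^2 × 5^1 ≡ 1 × 5 (mod 12): 1 × 5 = 5 ≡ 5. So 5^3 ≡ 5 (mod 12).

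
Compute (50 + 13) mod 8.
7

(50 + 13) = 63
63 mod 8 = 7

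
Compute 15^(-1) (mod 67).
15^(-1) ≡ 9 (mod 67). Verification: 15 × 9 = 135 ≡ 1 (mod 67)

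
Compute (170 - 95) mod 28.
19

(170 - 95) = 75
75 mod 28 = 19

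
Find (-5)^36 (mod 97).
Using repeated squaring. (-5) ≡ 92 (mod 97). 36 = 32 + 4 (binary 100100). Repeated squaring mod 97: 92^1 ≡ 92; 92^2 ≡ 92² = 8464 ≡ 25; 92^4 ≡ 25² = 625 ≡ 43; 92^8 ≡ 43² = 1849 ≡ 6; 92^16 ≡ 6² = 36 ≡ 36; 92^32 ≡ 36² = 1296 ≡ 35. Multiply: (-5)^36 ≡ 92^32 × 92^4 ≡ 35 × 43 (mod 97): 35 × 43 = 1505 ≡ 50. So (-5)^36 ≡ 50 (mod 97).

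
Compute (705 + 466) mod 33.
16

(705 + 466) = 1171
1171 mod 33 = 16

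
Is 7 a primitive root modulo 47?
p - 1 = 46 has prime divisors 2, 23. Check 7^(46/q) mod 47 for each: 7^(46/2) = 7^23 ≡ 1, 7^(46/23) = 7^2 ≡ 2 (mod 47). Since 7^23 ≡ 1 (mod 47), the order of 7 divides 23 (in fact the order is 23) ≠ 46, so it is not a primitive root.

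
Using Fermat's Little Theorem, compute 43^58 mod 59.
By Fermat's Little Theorem, 43^{58} ≡ 1 (mod 59) since 59 is prime and gcd(43, 59) = 1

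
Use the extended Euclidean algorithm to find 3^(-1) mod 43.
Extended GCD: 3(-14) + 43(1) = 1. So 3^(-1) ≡ 29 ≡ 29 (mod 43). Verify: 3 × 29 = 87 ≡ 1 (mod 43)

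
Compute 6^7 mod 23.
7 = 4 + 2 + 1 (binary 111). Repeated squaring mod 23: 6^1 ≡ 6; 6^2 ≡ 6² = 36 ≡ 13; 6^4 ≡ 13² = 169 ≡ 8. Multiply: 6^7 = 6^4 × 6^2 × 6^1 ≡ 8 × 13 × 6 (mod 23): 8 × 13 = 104 ≡ 12; 12 × 6 = 72 ≡ 3. So 6^7 ≡ 3 (mod 23).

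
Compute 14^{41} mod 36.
20

Using successive squaring:
Binary expansion of 41: 101001
Powers of 14 mod 36 (each is the square of the previous):
  14^1 ≡ 14 (mod 36)
  14^2 ≡ 14² = 196 ≡ 16 (mod 36)
  14^4 ≡ 16² = 256 ≡ 4 (mod 36)
  14^8 ≡ 4² = 16 ≡ 16 (mod 36)
  14^16 ≡ 16² = 256 ≡ 4 (mod 36)
  14^32 ≡ 4² = 16 ≡ 16 (mod 36)
41 = 32 + 8 + 1, so 14^41 = 14^32 × 14^8 × 14^1 ≡ 16 × 16 × 14 (mod 36)
Multiplying step by step:
  16 × 16 = 256 ≡ 4 (mod 36)
  4 × 14 = 56 ≡ 20 (mod 36)
Result: 14^41 ≡ 20 (mod 36)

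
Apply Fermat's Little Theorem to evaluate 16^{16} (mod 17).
1

By Fermat's Little Theorem, a^(p-1) ≡ 1 (mod p) for prime p and gcd(a, p) = 1
Here p = 17, so 16^16 ≡ 1 (mod 17)
We can reduce the exponent: 16 mod 16 = 0
So 16^16 ≡ 16^0 (mod 17)
Computing: 16^0 mod 17 = 1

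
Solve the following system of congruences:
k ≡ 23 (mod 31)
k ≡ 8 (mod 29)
240

Using the Chinese Remainder Theorem:
M = product of moduli = 899
For equation 1: M_1 = 29, 29 ≡ 29 (mod 31), inverse of 29 mod 31 is 15 (check: 29 × 15 = 435 ≡ 1 (mod 31))
For equation 2: M_2 = 31, 31 ≡ 2 (mod 29), inverse of 31 mod 29 is 15 (check: 2 × 15 = 30 ≡ 1 (mod 29))
Combine: k ≡ Σ r_i×M_i×(M_i⁻¹ mod m_i) = 23×29×15 + 8×31×15 = 10005 + 3720 = 13725
13725 mod 899 = 240
k ≡ 240 (mod 899)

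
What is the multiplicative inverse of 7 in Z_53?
38

Using Extended Euclidean Algorithm:
gcd(7, 53) = 1
Bezout coefficients: 7 × -15 + 53 × 2 = 1
So 7 × -15 ≡ 1 (mod 53)
The inverse is -15 mod 53 = 38
Verification: 7 × 38 = 266 = 5 × 53 + 1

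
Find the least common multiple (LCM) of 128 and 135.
17280

First find GCD(128, 135) using the Euclidean algorithm:
128 = 0 × 135 + 128
135 = 1 × 128 + 7
128 = 18 × 7 + 2
7 = 3 × 2 + 1
2 = 2 × 1 + 0
GCD(128, 135) = 1

LCM formula: LCM(a, b) = (a × b) / GCD(a, b)
LCM(128, 135) = (128 × 135) / 1
LCM(128, 135) = 17280 / 1
LCM(128, 135) = 17280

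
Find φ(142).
70

Prime factorization: 142 = 2 × 71
Using the formula φ(n) = n × Π(1 - 1/p) for each prime factor p:
φ(142) = 142 × (1 - 1/2) × (1 - 1/71)
φ(142) = 70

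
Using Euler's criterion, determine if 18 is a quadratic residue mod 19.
By Euler's criterion: 18^{9} ≡ 18 (mod 19). Since this equals -1 (≡ 18), 18 is not a QR.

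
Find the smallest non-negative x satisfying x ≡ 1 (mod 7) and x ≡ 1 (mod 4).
M = 7 × 4 = 28. M₁ = 4, y₁ ≡ 2 (mod 7). M₂ = 7, y₂ ≡ 3 (mod 4). x = 1×4×2 + 1×7×3 ≡ 1 (mod 28)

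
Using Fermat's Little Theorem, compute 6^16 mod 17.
By Fermat's Little Theorem, 6^{16} ≡ 1 (mod 17) since 17 is prime and gcd(6, 17) = 1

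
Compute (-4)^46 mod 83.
Using repeated squaring. (-4) ≡ 79 (mod 83). 46 = 32 + 8 + 4 + 2 (binary 101110). Repeated squaring mod 83: 79^1 ≡ 79; 79^2 ≡ 79² = 6241 ≡ 16; 79^4 ≡ 16² = 256 ≡ 7; 79^8 ≡ 7² = 49 ≡ 49; 79^16 ≡ 49² = 2401 ≡ 77; 79^32 ≡ 77² = 5929 ≡ 36. Multiply: (-4)^46 ≡ 79^32 × 79^8 × 79^4 × 79^2 ≡ 36 × 49 × 7 × 16 (mod 83): 36 × 49 = 1764 ≡ 21; 21 × 7 = 147 ≡ 64; 64 × 16 = 1024 ≡ 28. So (-4)^46 ≡ 28 (mod 83).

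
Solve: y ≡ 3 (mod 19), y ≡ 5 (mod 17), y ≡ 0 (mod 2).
M = 19 × 17 × 2 = 646. M₁ = 34, y₁ ≡ 14 (mod 19). M₂ = 38, y₂ ≡ 13 (mod 17). M₃ = 323, y₃ ≡ 1 (mod 2). y = 3×34×14 + 5×38×13 + 0×323×1 ≡ 22 (mod 646)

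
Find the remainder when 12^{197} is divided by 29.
By Fermat: 12^{28} ≡ 1 (mod 29). 197 = 7×28 + 1. So 12^{197} ≡ 12^{1} ≡ 12 (mod 29)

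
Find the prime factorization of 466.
2 × 233

Divide by primes starting from smallest:
466 ÷ 2 = 233
233 ÷ 233 = 1

466 = 2 × 233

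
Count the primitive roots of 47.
22

The number of primitive roots modulo p is φ(p-1) = φ(46)
φ(46) = 22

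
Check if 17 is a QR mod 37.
By Euler's criterion: 17^{18} ≡ 36 (mod 37). Since this equals -1 (≡ 36), 17 is not a QR.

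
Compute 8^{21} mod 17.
9

Using successive squaring:
Binary expansion of 21: 10101
Powers of 8 mod 17 (each is the square of the previous):
  8^1 ≡ 8 (mod 17)
  8^2 ≡ 8² = 64 ≡ 13 (mod 17)
  8^4 ≡ 13² = 169 ≡ 16 (mod 17)
  8^8 ≡ 16² = 256 ≡ 1 (mod 17)
  8^16 ≡ 1² = 1 ≡ 1 (mod 17)
21 = 16 + 4 + 1, so 8^21 = 8^16 × 8^4 × 8^1 ≡ 1 × 16 × 8 (mod 17)
Multiplying step by step:
  1 × 16 = 16 ≡ 16 (mod 17)
  16 × 8 = 128 ≡ 9 (mod 17)
Result: 8^21 ≡ 9 (mod 17)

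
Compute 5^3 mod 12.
3 = 2 + 1 (binary 11). Repeated squaring mod 12: 5^1 ≡ 5; 5^2 ≡ 5² = 25 ≡ 1. Multiply: 5^3 = 5^2 × 5^1 ≡ 1 × 5 (mod 12): 1 × 5 = 5 ≡ 5. So 5^3 ≡ 5 (mod 12).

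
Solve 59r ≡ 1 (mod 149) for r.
59^(-1) ≡ 48 (mod 149). Verification: 59 × 48 = 2832 ≡ 1 (mod 149)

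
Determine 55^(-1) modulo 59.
55^(-1) ≡ 44 (mod 59). Verification: 55 × 44 = 2420 ≡ 1 (mod 59)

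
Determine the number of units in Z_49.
42

Prime factorization: 49 = 7^2
Using the formula φ(n) = n × Π(1 - 1/p) for each prime factor p:
φ(49) = 49 × (1 - 1/7)
φ(49) = 42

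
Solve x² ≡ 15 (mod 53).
The square roots of 15 mod 53 are 42 and 11. Verify: 42² = 1764 ≡ 15 (mod 53)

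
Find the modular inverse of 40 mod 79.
40^(-1) ≡ 2 (mod 79). Verification: 40 × 2 = 80 ≡ 1 (mod 79)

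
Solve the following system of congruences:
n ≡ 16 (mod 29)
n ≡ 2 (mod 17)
393

Using the Chinese Remainder Theorem:
M = product of moduli = 493
For equation 1: M_1 = 17, 17 ≡ 17 (mod 29), inverse of 17 mod 29 is 12 (check: 17 × 12 = 204 ≡ 1 (mod 29))
For equation 2: M_2 = 29, 29 ≡ 12 (mod 17), inverse of 29 mod 17 is 10 (check: 12 × 10 = 120 ≡ 1 (mod 17))
Combine: n ≡ Σ r_i×M_i×(M_i⁻¹ mod m_i) = 16×17×12 + 2×29×10 = 3264 + 580 = 3844
3844 mod 493 = 393
n ≡ 393 (mod 493)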